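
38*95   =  3610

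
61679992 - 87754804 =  - 26074812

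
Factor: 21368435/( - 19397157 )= - 3^ (-1 ) *5^1*11^1*13^( - 1)*19^( - 1 )*107^1*3631^1*26177^( - 1 )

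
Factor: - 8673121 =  - 8673121^1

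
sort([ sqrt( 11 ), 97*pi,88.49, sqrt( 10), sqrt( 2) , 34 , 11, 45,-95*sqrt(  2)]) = [ - 95*sqrt( 2 ), sqrt (2),sqrt (10 ),sqrt(11), 11,  34, 45, 88.49, 97*pi]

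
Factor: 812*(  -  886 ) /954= - 2^2*3^( - 2)*7^1*29^1*53^ ( - 1 )*443^1 = -  359716/477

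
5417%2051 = 1315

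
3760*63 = 236880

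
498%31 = 2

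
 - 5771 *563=-3249073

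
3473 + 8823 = 12296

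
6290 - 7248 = - 958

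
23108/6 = 11554/3 = 3851.33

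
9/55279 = 9/55279 = 0.00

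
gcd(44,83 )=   1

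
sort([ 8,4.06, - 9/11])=[ - 9/11,4.06,8]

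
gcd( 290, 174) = 58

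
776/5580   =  194/1395 = 0.14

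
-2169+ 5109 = 2940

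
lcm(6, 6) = 6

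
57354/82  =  28677/41 = 699.44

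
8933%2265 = 2138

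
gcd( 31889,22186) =1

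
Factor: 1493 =1493^1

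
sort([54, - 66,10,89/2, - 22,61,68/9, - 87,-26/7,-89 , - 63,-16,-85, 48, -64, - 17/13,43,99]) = [ - 89,-87,-85,- 66 , - 64,  -  63,  -  22, -16  , - 26/7, - 17/13, 68/9 , 10 , 43,89/2,48,54 , 61,99] 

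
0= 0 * 124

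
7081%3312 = 457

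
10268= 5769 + 4499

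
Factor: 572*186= 2^3*3^1 * 11^1*13^1* 31^1=106392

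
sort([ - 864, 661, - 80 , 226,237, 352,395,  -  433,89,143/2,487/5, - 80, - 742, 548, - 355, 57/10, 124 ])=[ - 864, - 742,-433,-355,  -  80,-80,57/10,  143/2, 89, 487/5 , 124, 226,237 , 352, 395, 548,661 ] 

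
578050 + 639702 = 1217752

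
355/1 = 355= 355.00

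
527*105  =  55335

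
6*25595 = 153570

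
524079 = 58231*9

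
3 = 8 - 5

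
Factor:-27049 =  - 11^1 * 2459^1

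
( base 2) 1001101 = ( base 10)77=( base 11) 70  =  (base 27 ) 2n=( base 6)205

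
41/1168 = 41/1168= 0.04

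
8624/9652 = 2156/2413 =0.89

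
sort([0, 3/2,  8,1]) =[0, 1,3/2 , 8 ]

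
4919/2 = 2459 + 1/2 = 2459.50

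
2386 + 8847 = 11233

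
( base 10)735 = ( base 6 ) 3223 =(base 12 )513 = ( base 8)1337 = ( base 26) 127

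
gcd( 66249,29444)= 7361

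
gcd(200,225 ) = 25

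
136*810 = 110160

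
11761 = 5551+6210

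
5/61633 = 5/61633 = 0.00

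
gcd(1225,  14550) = 25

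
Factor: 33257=7^1*4751^1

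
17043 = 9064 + 7979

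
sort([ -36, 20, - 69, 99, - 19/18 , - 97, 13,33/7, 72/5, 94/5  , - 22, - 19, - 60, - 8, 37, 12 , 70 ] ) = [ - 97, - 69, - 60, - 36, - 22, - 19, - 8,-19/18, 33/7, 12, 13,72/5, 94/5, 20,37,70, 99]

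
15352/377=15352/377=40.72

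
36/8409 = 12/2803 = 0.00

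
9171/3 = 3057 = 3057.00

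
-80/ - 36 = 2 + 2/9 = 2.22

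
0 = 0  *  6239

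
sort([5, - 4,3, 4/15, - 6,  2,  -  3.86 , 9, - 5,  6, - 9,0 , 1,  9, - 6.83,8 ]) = [ - 9, - 6.83, - 6, - 5, - 4, - 3.86 , 0,  4/15, 1, 2, 3,5,6,  8,  9 , 9 ] 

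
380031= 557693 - 177662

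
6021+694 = 6715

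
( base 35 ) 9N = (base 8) 522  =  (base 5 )2323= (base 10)338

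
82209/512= 160 + 289/512 =160.56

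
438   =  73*6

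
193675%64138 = 1261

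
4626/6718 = 2313/3359  =  0.69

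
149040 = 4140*36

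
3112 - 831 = 2281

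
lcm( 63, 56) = 504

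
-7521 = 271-7792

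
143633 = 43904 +99729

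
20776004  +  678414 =21454418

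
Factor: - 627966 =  - 2^1*3^3*29^1*401^1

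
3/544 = 3/544 = 0.01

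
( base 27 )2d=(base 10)67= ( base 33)21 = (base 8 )103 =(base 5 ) 232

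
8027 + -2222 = 5805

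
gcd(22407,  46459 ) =7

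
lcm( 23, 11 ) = 253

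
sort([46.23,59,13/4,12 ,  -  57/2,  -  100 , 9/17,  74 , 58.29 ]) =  [ - 100, - 57/2,  9/17,13/4,12,46.23,58.29,59,74]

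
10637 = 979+9658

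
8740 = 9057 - 317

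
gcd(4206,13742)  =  2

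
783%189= 27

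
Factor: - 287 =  -7^1*  41^1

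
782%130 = 2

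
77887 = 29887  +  48000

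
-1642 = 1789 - 3431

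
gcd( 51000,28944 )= 24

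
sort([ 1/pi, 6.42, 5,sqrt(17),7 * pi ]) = [ 1/pi, sqrt( 17 ),5, 6.42,7 * pi]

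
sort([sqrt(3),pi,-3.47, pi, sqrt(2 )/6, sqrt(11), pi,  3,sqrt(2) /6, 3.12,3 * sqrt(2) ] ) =[ - 3.47, sqrt(2 ) /6,sqrt(2) /6,sqrt( 3),3,3.12, pi, pi,pi,sqrt( 11), 3*sqrt( 2)]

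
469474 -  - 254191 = 723665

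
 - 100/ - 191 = 100/191 =0.52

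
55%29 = 26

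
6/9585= 2/3195 = 0.00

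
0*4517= 0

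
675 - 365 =310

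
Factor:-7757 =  - 7757^1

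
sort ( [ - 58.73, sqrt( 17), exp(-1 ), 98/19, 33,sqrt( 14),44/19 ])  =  [ - 58.73,exp( - 1),44/19, sqrt( 14), sqrt( 17), 98/19, 33 ]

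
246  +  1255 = 1501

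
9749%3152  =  293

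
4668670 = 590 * 7913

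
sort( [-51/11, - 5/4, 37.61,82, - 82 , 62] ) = [ - 82, - 51/11,- 5/4,37.61 , 62, 82] 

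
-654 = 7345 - 7999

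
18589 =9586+9003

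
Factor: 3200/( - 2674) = -1600/1337=-2^6 *5^2 * 7^( -1)*191^( - 1 )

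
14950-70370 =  - 55420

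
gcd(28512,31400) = 8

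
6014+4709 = 10723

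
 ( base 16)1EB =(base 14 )271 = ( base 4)13223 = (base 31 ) FQ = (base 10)491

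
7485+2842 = 10327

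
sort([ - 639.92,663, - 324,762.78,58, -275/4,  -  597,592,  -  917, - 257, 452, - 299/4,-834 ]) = [ - 917,-834, - 639.92,  -  597, - 324,  -  257, - 299/4, - 275/4,58, 452, 592,663,762.78 ] 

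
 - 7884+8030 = 146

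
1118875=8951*125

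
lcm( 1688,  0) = 0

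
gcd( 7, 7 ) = 7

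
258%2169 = 258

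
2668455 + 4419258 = 7087713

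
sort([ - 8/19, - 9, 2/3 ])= [ - 9, - 8/19,  2/3]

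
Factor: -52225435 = -5^1 * 43^1  *449^1 * 541^1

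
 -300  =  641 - 941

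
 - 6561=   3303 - 9864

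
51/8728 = 51/8728 =0.01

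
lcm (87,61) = 5307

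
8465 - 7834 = 631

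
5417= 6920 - 1503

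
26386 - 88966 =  - 62580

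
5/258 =5/258= 0.02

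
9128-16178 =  - 7050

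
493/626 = 493/626 = 0.79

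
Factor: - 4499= - 11^1*409^1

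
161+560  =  721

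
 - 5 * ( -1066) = 5330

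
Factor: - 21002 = - 2^1 * 10501^1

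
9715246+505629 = 10220875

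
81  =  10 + 71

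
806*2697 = 2173782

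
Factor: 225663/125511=17^(-1)*19^1 * 23^ ( - 1)*37^1 = 703/391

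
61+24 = 85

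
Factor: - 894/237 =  - 298/79 =- 2^1*79^ (  -  1)*149^1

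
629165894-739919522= -110753628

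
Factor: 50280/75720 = 419^1 * 631^( - 1) = 419/631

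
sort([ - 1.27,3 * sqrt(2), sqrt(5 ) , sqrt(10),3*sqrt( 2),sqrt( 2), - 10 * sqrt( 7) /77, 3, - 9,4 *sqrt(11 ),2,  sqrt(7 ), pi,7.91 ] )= [ - 9, - 1.27, - 10*sqrt(7)/77 , sqrt(2),2 , sqrt(5),sqrt(7),3,pi,sqrt( 10),3*sqrt( 2), 3*sqrt (2),7.91 , 4*sqrt (11) ] 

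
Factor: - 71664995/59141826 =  - 2^( - 1 )*3^ ( - 5 ) * 5^1*73^( - 1 ) * 1667^( - 1 )*14332999^1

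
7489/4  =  1872+1/4 = 1872.25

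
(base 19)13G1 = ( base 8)20067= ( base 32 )81n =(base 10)8247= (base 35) 6PM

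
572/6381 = 572/6381 = 0.09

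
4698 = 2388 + 2310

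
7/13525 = 7/13525= 0.00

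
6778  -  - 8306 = 15084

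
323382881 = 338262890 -14880009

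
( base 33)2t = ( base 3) 10112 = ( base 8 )137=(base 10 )95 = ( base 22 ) 47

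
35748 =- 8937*(-4 )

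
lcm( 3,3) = 3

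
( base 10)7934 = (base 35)6go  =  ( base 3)101212212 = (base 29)9CH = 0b1111011111110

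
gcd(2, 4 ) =2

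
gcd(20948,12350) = 2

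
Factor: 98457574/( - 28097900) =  - 2^( - 1 )*5^( - 2 )*17^1*47^1*61613^1 * 280979^( - 1 ) = -49228787/14048950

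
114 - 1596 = -1482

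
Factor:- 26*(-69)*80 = 2^5*3^1*5^1 *13^1*23^1 = 143520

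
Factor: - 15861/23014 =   -  51/74 = -2^(- 1 )*3^1*17^1*37^(- 1) 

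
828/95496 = 3/346 = 0.01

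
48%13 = 9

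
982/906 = 1+38/453 = 1.08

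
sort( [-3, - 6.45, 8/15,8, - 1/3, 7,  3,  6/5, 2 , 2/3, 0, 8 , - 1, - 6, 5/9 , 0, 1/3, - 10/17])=[  -  6.45 , - 6,-3, - 1,-10/17 ,  -  1/3, 0,0, 1/3,8/15 , 5/9, 2/3,  6/5, 2 , 3, 7, 8,  8 ]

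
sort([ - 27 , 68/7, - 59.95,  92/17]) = [ - 59.95,-27, 92/17, 68/7 ] 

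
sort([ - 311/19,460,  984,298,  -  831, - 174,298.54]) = [ - 831, - 174, - 311/19, 298,298.54,460, 984]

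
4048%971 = 164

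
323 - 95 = 228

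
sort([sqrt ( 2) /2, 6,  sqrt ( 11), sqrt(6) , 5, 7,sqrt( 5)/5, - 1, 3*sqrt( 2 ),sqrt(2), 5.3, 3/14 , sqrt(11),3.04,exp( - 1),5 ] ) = [-1, 3/14, exp(-1),sqrt ( 5)/5, sqrt(2 ) /2,sqrt(2), sqrt( 6),3.04, sqrt( 11), sqrt ( 11), 3*sqrt( 2),5,5, 5.3,  6,7 ]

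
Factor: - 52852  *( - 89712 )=2^6*3^2*7^1 * 73^1*89^1*181^1 = 4741458624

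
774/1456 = 387/728 = 0.53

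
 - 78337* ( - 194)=15197378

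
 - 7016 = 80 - 7096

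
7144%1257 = 859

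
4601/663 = 4601/663 = 6.94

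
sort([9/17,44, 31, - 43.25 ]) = [ - 43.25,9/17, 31,44]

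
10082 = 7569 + 2513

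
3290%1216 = 858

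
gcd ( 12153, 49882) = 1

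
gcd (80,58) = 2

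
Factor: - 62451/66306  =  -81/86 = - 2^(-1)*3^4*43^(-1)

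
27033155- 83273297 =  - 56240142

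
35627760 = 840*42414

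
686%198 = 92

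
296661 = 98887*3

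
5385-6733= - 1348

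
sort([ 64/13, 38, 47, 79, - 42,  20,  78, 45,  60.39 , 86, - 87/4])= [  -  42, - 87/4, 64/13 , 20, 38, 45,47,60.39,  78, 79, 86] 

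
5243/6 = 5243/6  =  873.83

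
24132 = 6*4022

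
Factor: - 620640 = -2^5* 3^2*5^1 * 431^1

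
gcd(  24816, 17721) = 33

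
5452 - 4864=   588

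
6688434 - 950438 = 5737996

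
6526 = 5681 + 845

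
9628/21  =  9628/21 = 458.48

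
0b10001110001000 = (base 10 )9096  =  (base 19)163E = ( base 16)2388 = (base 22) iha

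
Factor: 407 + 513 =920=2^3*5^1*23^1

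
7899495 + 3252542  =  11152037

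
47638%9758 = 8606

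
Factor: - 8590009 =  - 8590009^1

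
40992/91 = 5856/13  =  450.46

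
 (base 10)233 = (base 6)1025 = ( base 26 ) 8P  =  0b11101001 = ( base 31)7g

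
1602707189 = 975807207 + 626899982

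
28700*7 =200900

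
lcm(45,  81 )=405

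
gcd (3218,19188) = 2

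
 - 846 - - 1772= 926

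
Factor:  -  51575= - 5^2*2063^1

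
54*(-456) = -24624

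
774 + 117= 891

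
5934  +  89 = 6023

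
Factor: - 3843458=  - 2^1*1921729^1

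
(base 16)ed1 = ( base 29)4EN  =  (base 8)7321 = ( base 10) 3793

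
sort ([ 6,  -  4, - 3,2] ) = [ - 4 ,-3,2,6 ]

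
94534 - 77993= 16541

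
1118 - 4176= -3058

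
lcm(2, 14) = 14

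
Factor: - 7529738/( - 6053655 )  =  2^1*3^(  -  1 ) * 5^( - 1)*19^2* 10429^1*403577^( - 1 ) 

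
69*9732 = 671508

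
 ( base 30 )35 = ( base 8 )137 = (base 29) 38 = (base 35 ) 2P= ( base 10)95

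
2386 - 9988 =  - 7602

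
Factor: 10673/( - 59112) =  - 2^( - 3 )*3^( - 2 )*13^1=- 13/72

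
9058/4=4529/2  =  2264.50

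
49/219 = 49/219 =0.22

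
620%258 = 104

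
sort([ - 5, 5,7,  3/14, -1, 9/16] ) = [ - 5, - 1,  3/14,  9/16,5,  7] 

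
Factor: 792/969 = 264/323 =2^3*3^1*11^1  *17^(-1 )*19^(  -  1 )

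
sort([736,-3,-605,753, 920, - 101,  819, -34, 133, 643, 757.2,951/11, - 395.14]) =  [-605, - 395.14, - 101,-34,  -  3,951/11, 133, 643, 736,753,757.2,819, 920]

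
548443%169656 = 39475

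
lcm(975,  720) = 46800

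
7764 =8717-953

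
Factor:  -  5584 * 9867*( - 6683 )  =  368215443024 = 2^4*3^1*11^1*13^1*23^1*41^1 * 163^1*349^1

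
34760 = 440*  79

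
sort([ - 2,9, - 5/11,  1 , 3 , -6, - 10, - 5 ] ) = [  -  10,-6,  -  5, - 2,-5/11,1,3,9]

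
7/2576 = 1/368 = 0.00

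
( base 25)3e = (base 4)1121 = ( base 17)54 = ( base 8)131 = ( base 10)89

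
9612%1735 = 937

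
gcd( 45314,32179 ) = 1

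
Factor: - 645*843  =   - 543735 =- 3^2* 5^1*43^1 * 281^1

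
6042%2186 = 1670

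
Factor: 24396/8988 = 7^ (  -  1)*19^1 = 19/7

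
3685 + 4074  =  7759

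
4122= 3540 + 582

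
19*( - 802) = - 15238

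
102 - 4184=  - 4082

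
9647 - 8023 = 1624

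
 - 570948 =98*( - 5826) 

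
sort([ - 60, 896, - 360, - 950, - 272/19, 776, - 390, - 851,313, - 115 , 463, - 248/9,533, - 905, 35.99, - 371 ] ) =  [ - 950, - 905, - 851, - 390, - 371,- 360, -115, - 60, - 248/9,- 272/19 , 35.99, 313, 463, 533,776, 896] 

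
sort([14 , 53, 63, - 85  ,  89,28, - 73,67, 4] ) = [-85,- 73,  4, 14 , 28, 53, 63, 67,  89] 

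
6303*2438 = 15366714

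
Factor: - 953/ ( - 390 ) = 2^( - 1)*3^(-1)*5^ ( - 1)*13^( - 1 )*953^1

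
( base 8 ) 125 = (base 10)85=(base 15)5a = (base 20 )45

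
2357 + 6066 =8423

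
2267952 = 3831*592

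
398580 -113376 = 285204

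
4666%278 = 218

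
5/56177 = 5/56177=0.00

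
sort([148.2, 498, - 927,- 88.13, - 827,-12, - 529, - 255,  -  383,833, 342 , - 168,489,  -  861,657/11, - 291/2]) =[ - 927, - 861,-827, - 529, - 383, - 255,-168 , -291/2, - 88.13,- 12,657/11, 148.2,342,489 , 498, 833 ] 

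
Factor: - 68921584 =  - 2^4*1021^1*4219^1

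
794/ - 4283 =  - 1 + 3489/4283=- 0.19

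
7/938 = 1/134=   0.01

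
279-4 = 275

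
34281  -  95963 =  - 61682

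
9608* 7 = 67256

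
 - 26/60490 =  -  13/30245=-  0.00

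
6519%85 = 59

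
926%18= 8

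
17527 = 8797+8730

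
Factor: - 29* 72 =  - 2088 = - 2^3 * 3^2*29^1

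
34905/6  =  11635/2 = 5817.50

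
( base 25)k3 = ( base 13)2c9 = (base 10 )503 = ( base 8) 767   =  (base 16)1f7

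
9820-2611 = 7209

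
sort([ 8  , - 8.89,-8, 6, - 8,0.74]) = [ - 8.89, - 8, - 8, 0.74, 6, 8]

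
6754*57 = 384978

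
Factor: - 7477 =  - 7477^1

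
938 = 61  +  877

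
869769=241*3609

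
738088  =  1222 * 604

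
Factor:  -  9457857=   -  3^3*29^1 * 47^1*257^1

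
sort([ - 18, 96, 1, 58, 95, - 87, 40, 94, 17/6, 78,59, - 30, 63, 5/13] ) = [ - 87, -30, - 18, 5/13, 1 , 17/6, 40, 58, 59, 63, 78, 94, 95, 96 ] 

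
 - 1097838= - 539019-558819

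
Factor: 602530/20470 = 23^( - 1) * 677^1 = 677/23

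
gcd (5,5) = 5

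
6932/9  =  6932/9= 770.22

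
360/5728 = 45/716 = 0.06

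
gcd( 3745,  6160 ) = 35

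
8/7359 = 8/7359 = 0.00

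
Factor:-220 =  - 2^2  *  5^1*11^1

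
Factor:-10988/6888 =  - 67/42 = - 2^(  -  1) * 3^( - 1)*7^( - 1)*67^1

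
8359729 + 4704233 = 13063962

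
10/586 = 5/293 = 0.02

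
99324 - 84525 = 14799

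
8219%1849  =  823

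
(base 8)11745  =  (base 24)8k5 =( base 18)fch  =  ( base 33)4MB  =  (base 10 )5093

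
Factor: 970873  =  97^1*10009^1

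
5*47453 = 237265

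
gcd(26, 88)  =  2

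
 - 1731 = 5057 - 6788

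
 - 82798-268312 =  - 351110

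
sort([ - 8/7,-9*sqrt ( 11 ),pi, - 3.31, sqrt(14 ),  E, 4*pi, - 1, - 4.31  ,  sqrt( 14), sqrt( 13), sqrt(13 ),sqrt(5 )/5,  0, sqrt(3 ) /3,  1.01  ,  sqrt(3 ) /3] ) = [ - 9 * sqrt(11 ), - 4.31, - 3.31, - 8/7, - 1 , 0 , sqrt (5 )/5,  sqrt( 3)/3,sqrt( 3) /3, 1.01,  E,pi,  sqrt(13 ), sqrt(13 ),sqrt(14), sqrt(14),  4*pi ] 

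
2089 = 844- - 1245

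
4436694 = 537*8262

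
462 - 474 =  - 12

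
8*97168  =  777344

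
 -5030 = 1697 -6727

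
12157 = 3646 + 8511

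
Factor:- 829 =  - 829^1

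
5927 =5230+697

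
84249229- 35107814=49141415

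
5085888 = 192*26489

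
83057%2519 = 2449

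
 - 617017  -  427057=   -1044074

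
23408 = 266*88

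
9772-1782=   7990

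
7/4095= 1/585 = 0.00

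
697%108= 49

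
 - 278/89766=-1 + 44744/44883 = -0.00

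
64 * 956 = 61184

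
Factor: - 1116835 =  -5^1*223367^1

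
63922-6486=57436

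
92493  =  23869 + 68624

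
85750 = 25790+59960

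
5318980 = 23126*230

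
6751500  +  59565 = 6811065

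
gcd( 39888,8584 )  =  8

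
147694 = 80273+67421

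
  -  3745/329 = -535/47 = - 11.38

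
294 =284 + 10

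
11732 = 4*2933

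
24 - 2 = 22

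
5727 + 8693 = 14420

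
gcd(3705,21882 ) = 3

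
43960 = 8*5495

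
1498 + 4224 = 5722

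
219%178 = 41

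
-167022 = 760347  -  927369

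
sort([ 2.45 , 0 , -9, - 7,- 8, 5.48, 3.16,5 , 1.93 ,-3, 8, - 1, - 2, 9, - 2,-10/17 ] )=[  -  9 ,-8,-7,-3, - 2, - 2,-1, - 10/17,0,  1.93, 2.45 , 3.16, 5, 5.48, 8, 9] 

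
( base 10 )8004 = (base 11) 6017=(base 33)7BI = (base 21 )I33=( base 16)1f44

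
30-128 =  - 98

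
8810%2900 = 110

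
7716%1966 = 1818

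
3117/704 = 3117/704=4.43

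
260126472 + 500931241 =761057713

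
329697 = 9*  36633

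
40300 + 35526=75826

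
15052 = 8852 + 6200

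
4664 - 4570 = 94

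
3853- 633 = 3220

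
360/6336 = 5/88 = 0.06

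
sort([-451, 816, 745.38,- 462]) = [  -  462,  -  451,745.38 , 816 ] 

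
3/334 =3/334 =0.01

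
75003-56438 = 18565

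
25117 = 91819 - 66702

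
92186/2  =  46093 = 46093.00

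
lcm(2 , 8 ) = 8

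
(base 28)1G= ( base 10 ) 44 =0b101100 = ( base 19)26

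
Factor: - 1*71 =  - 71^1 = - 71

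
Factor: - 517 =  - 11^1* 47^1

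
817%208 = 193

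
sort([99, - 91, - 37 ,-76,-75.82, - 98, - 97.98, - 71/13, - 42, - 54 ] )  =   [-98, - 97.98,-91,-76,- 75.82,  -  54, - 42,- 37,  -  71/13, 99] 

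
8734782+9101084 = 17835866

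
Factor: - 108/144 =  - 3/4=   - 2^( - 2 ) *3^1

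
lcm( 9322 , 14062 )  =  829658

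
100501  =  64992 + 35509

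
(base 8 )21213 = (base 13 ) 4043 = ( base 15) 2948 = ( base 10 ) 8843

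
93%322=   93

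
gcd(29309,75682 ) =79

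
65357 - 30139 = 35218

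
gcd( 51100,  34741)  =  7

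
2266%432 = 106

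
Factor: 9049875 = 3^1*5^3*24133^1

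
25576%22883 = 2693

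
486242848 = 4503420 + 481739428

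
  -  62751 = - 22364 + -40387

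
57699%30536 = 27163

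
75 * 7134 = 535050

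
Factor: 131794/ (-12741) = -962/93 = - 2^1*3^( - 1)*13^1*31^( - 1 ) * 37^1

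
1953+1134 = 3087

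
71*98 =6958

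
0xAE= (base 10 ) 174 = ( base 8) 256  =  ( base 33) 59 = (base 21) 86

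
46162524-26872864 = 19289660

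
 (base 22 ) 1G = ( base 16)26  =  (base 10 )38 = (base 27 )1b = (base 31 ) 17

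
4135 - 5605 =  -1470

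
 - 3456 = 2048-5504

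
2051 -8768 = -6717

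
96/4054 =48/2027 = 0.02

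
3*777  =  2331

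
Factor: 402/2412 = 1/6 = 2^( - 1) *3^( - 1)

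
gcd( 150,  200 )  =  50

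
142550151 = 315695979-173145828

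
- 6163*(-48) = 295824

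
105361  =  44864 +60497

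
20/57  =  20/57 = 0.35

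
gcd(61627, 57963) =1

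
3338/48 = 1669/24=69.54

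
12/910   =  6/455 = 0.01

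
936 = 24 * 39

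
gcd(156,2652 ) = 156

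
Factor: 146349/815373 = 7/39 = 3^(  -  1)*7^1 * 13^(-1 ) 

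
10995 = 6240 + 4755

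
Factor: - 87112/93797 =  - 2^3*11^( - 1 )*8527^(- 1 )*10889^1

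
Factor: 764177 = 787^1*971^1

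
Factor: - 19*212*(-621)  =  2501388  =  2^2*3^3*19^1*23^1*53^1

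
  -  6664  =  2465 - 9129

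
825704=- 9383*(-88 ) 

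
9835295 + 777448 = 10612743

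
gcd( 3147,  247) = 1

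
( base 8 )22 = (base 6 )30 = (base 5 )33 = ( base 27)i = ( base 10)18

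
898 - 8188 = - 7290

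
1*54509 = 54509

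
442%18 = 10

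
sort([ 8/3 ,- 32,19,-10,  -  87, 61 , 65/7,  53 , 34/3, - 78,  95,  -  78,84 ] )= [  -  87, - 78, - 78,-32, - 10, 8/3,65/7, 34/3,19, 53,61,  84,95 ]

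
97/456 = 97/456 = 0.21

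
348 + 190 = 538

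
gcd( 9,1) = 1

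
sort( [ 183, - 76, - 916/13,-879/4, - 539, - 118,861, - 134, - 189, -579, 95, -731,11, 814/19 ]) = [ - 731, - 579, - 539, - 879/4, - 189, - 134, - 118, - 76, - 916/13 , 11,  814/19,95,183, 861 ] 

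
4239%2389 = 1850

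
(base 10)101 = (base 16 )65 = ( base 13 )7A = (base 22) 4D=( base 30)3B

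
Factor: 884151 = 3^2*31^1 * 3169^1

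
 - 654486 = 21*(-31166 ) 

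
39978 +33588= 73566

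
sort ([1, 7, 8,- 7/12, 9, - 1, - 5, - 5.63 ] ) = [ - 5.63, - 5, - 1, - 7/12,1,7,8, 9 ] 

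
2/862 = 1/431=0.00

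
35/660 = 7/132= 0.05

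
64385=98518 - 34133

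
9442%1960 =1602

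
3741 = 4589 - 848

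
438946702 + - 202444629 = 236502073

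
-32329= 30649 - 62978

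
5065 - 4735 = 330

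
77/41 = 1 + 36/41 = 1.88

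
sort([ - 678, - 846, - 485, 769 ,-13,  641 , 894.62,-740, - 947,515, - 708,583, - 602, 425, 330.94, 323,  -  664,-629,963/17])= [ - 947,-846, - 740, - 708,-678 ,-664 ,- 629, - 602,  -  485,-13, 963/17,323, 330.94, 425, 515, 583, 641,769,894.62]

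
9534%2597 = 1743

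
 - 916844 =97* ( - 9452)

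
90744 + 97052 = 187796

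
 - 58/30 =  - 29/15= - 1.93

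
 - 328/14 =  - 164/7 = - 23.43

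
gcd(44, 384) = 4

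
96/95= 1 + 1/95= 1.01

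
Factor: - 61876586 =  - 2^1*2297^1*13469^1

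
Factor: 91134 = 2^1*3^2*61^1*83^1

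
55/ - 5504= - 55/5504= - 0.01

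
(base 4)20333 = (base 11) 483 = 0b1000111111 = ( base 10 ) 575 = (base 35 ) gf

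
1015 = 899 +116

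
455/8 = 455/8= 56.88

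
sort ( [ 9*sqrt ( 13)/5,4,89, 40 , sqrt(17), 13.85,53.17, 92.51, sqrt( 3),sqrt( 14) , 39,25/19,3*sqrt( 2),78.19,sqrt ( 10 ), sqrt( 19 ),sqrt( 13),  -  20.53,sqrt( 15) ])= [ -20.53,25/19,sqrt( 3 ),sqrt(10),sqrt(13),sqrt( 14),sqrt( 15 ),4,sqrt(  17 ),3*sqrt( 2), sqrt( 19),9*sqrt( 13)/5, 13.85,39, 40, 53.17, 78.19,89,92.51 ]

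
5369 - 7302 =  - 1933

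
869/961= 869/961 = 0.90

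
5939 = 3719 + 2220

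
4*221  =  884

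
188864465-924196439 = - 735331974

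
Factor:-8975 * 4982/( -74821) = 44713450/74821  =  2^1*5^2* 47^1 * 53^1*359^1*74821^( - 1)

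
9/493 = 9/493 = 0.02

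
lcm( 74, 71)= 5254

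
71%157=71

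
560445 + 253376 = 813821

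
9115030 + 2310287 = 11425317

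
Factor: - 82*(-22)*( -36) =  - 2^4 * 3^2*11^1*41^1 = - 64944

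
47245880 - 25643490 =21602390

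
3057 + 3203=6260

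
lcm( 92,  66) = 3036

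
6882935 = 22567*305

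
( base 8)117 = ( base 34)2B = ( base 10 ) 79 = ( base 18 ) 47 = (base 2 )1001111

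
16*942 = 15072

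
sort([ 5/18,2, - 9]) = [- 9, 5/18,2 ]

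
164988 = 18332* 9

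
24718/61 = 24718/61  =  405.21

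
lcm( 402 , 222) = 14874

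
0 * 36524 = 0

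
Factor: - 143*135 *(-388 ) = 2^2 * 3^3*5^1*11^1*13^1* 97^1 = 7490340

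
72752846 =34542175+38210671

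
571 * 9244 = 5278324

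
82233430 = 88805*926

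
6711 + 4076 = 10787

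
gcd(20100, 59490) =30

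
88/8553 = 88/8553= 0.01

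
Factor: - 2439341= - 2439341^1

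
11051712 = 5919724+5131988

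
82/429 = 82/429 =0.19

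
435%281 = 154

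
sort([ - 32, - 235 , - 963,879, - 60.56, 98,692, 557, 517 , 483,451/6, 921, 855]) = [ - 963,  -  235, - 60.56, - 32,451/6,98, 483, 517, 557,692,855, 879, 921 ]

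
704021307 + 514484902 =1218506209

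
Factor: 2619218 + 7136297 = 5^1 *7^1*11^1*25339^1=9755515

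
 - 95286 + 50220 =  - 45066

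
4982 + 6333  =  11315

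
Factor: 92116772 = 2^2*11^1*109^1*19207^1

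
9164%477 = 101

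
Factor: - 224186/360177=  - 394/633 = - 2^1*3^( - 1)*197^1*211^( - 1 ) 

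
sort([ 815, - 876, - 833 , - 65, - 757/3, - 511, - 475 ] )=[ -876, - 833,-511, - 475, - 757/3, -65,  815 ] 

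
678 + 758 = 1436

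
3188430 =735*4338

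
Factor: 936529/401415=3^(-1)*5^( - 1 )*7^( -1)*11^1*19^1*3823^(-1)*4481^1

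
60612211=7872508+52739703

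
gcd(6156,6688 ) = 76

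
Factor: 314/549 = 2^1*3^( -2 ) *61^( - 1) * 157^1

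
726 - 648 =78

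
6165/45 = 137=137.00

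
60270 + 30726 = 90996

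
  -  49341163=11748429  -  61089592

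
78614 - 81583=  -2969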